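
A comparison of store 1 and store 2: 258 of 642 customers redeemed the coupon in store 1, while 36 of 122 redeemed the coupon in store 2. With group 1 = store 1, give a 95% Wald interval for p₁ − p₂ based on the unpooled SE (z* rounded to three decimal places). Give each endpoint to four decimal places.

(0.0174, 0.1962)

p̂₁ = 258/642 = 0.40187, p̂₂ = 36/122 = 0.29508; p̂₁ − p̂₂ = 0.10679.
Unpooled SE = √(p̂₁(1−p̂₁)/n₁ + p̂₂(1−p̂₂)/n₂) = √(0.000374409 + 0.001704989) = 0.045600.
z* = 1.960 at the 95% level. Margin = 1.960·0.045600 = 0.08938.
So the interval runs from 0.0174 to 0.1962.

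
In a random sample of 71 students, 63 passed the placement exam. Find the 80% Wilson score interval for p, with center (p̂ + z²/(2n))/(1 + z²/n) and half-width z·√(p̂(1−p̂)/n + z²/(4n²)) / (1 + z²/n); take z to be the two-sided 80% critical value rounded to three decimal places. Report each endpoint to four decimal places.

(0.8302, 0.9269)

p̂ = 63/71 = 0.88732; z = 1.282, so z² = 1.643524.
Denominator 1 + z²/n = 1 + 1.643524/71 = 1.023148.
Center = (0.88732 + 0.011574)/1.023148 = 0.87856.
Radicand: p̂(1−p̂)/n + z²/(4n²) = 0.001408171 + 0.000081508 = 0.001489679.
Half-width = 1.282·√0.001489679/1.023148 = 0.04836.
Interval: 0.87856 ± 0.04836 → (0.8302, 0.9269).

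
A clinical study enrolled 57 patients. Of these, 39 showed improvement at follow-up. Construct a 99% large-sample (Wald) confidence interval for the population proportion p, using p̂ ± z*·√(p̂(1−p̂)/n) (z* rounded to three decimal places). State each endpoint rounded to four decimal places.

With x = 39 successes in n = 57, p̂ = 0.68421.
SE = √(p̂(1−p̂)/n) = √(0.216066/57) = 0.061568.
The 99% critical value is z* = 2.576.
Margin of error: 2.576 × 0.061568 = 0.15860.
CI: 0.68421 ± 0.15860 = (0.5256, 0.8428).

(0.5256, 0.8428)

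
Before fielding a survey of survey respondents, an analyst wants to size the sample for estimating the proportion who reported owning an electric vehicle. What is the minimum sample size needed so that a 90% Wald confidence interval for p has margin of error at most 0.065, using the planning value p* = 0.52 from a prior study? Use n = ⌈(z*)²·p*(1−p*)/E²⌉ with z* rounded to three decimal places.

n = 160

For 90% confidence, z* = 1.645.
p*(1−p*) = 0.52·0.48 = 0.2496.
(z*)²·p*(1−p*)/E² = 2.706025·0.2496/0.004225 = 159.864.
⌈159.864⌉ = 160.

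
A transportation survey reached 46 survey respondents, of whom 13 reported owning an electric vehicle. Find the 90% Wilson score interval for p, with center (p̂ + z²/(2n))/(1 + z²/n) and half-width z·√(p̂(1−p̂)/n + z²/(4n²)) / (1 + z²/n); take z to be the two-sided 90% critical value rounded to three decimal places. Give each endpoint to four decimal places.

Here p̂ = 13/46 = 0.28261 and z = 1.645 (z² = 2.706025).
1 + z²/n = 1.058827.
Center = (0.28261 + 0.029413)/1.058827 = 0.29469.
Radicand: p̂(1−p̂)/n + z²/(4n²) = 0.004407413 + 0.000319710 = 0.004727123.
Half-width = 1.645·√0.004727123/1.058827 = 0.10682.
Interval: 0.29469 ± 0.10682 → (0.1879, 0.4015).

(0.1879, 0.4015)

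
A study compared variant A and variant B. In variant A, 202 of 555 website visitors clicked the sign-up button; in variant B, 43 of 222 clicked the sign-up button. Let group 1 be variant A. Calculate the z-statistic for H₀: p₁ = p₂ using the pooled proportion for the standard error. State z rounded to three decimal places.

Sample proportions: p̂₁ = 202/555 = 0.36396 and p̂₂ = 43/222 = 0.19369.
Pooled p̂ = (202+43)/(555+222) = 245/777 = 0.31532.
Pooled SE = √[0.2158916·0.00630631] ≈ 0.036898.
z = 0.17027/0.036898 = 4.615.

z = 4.615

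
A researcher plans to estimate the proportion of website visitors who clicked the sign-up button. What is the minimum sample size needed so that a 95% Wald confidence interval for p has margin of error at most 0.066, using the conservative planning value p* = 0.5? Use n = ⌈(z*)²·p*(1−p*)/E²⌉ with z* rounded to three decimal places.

n = 221

z* = 1.960 at the 95% level.
p*(1−p*) = 0.50·0.50 = 0.2500.
Required n before rounding: 3.841600 × 0.2500 / 0.066² = 220.478.
⌈220.478⌉ = 221.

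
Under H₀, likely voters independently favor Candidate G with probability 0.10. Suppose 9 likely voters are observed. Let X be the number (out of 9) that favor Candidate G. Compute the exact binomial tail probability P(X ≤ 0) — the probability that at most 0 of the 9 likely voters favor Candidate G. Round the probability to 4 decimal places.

X ~ Binomial(n=9, p=0.10).
P(X ≤ 0) = C(9,0)·0.10^0·0.90^9.
= 0.387420 = 0.3874.

P = 0.3874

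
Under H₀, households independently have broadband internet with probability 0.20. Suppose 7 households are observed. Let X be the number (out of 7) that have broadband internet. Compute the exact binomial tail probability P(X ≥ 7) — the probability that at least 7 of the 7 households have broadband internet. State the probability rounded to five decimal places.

X ~ Binomial(n=7, p=0.20).
P(X ≥ 7) = C(7,7)·0.20^7·0.80^0.
= 0.000013 = 0.00001.

P = 0.00001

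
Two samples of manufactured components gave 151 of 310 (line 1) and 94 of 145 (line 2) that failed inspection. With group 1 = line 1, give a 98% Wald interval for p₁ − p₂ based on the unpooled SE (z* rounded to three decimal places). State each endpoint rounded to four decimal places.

(-0.2746, -0.0477)

p̂₁ = 151/310 = 0.48710, p̂₂ = 94/145 = 0.64828; p̂₁ − p̂₂ = -0.16118.
Unpooled SE = √(p̂₁(1−p̂₁)/n₁ + p̂₂(1−p̂₂)/n₂) = √(0.000805915 + 0.001572512) = 0.048769.
The 98% critical value is z* = 2.326. Margin = 2.326·0.048769 = 0.11344.
So the interval runs from -0.2746 to -0.0477.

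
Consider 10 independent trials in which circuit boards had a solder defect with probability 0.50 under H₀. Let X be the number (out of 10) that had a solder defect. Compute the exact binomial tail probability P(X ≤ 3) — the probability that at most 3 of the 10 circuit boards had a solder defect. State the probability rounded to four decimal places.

P = 0.1719

X is binomial with n = 10 and p = 0.50.
P(X ≤ 3) = C(10,0)·0.50^0·0.50^10 + C(10,1)·0.50^1·0.50^9 + C(10,2)·0.50^2·0.50^8 + C(10,3)·0.50^3·0.50^7.
= 0.000977 + 0.009766 + 0.043945 + 0.117188 = 0.1719.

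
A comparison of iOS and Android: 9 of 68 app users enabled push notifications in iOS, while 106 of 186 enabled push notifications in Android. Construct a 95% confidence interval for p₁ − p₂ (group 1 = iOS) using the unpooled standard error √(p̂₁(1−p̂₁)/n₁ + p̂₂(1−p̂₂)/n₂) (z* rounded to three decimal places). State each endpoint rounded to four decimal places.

p̂₁ = 9/68 = 0.13235, p̂₂ = 106/186 = 0.56989; p̂₁ − p̂₂ = -0.43754.
SE = √(0.001688759 + 0.001317823) = √0.003006582 = 0.054832.
The 95% critical value is z* = 1.960. Margin = 1.960·0.054832 = 0.10747.
Interval: -0.43754 ± 0.10747 → (-0.5450, -0.3301).

(-0.5450, -0.3301)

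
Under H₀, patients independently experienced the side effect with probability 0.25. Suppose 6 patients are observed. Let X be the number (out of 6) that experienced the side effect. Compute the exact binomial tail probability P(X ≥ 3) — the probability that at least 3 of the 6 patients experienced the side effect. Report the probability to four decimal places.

X is binomial with n = 6 and p = 0.25.
P(X ≥ 3) = C(6,3)·0.25^3·0.75^3 + C(6,4)·0.25^4·0.75^2 + C(6,5)·0.25^5·0.75^1 + C(6,6)·0.25^6·0.75^0.
= 0.131836 + 0.032959 + 0.004395 + 0.000244 = 0.1694.

P = 0.1694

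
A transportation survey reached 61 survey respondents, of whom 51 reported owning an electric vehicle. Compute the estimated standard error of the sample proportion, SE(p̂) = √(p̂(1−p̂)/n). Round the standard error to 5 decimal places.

With x = 51 successes in n = 61, p̂ = 0.83607.
p̂(1−p̂) = 0.137057.
Dividing by n and taking the root: √0.002246836 = 0.04740.

SE = 0.04740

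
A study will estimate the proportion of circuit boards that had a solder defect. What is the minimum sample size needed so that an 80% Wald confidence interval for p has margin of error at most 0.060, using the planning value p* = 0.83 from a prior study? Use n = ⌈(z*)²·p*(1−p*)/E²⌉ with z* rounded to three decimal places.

n = 65

For 80% confidence, z* = 1.282.
p*(1−p*) = 0.1411.
(z*)²·p*(1−p*)/E² = 1.643524·0.1411/0.003600 = 64.417.
⌈64.417⌉ = 65.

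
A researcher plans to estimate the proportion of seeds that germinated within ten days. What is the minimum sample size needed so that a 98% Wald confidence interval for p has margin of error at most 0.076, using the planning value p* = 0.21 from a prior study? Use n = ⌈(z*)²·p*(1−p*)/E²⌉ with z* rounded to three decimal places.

z* = 2.326 at the 98% level.
p*(1−p*) = 0.21·0.79 = 0.1659.
(z*)²·p*(1−p*)/E² = 5.410276·0.1659/0.005776 = 155.396.
Rounding up, n = 156.

n = 156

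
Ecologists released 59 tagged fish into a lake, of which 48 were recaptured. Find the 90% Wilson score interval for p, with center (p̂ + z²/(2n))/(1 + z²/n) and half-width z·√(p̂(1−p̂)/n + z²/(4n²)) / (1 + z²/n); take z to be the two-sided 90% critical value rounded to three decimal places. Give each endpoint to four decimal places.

Here p̂ = 48/59 = 0.81356 and z = 1.645 (z² = 2.706025).
Denominator 1 + z²/n = 1 + 2.706025/59 = 1.045865.
Adjusted center: (0.81356 + z²/(2n))/1.045865 = 0.79981.
Radicand: p̂(1−p̂)/n + z²/(4n²) = 0.002570857 + 0.000194343 = 0.002765200.
Half-width = z·√(radicand)/denom = 1.645·0.052585/1.045865 = 0.08271.
CI: 0.79981 ± 0.08271 = (0.7171, 0.8825).

(0.7171, 0.8825)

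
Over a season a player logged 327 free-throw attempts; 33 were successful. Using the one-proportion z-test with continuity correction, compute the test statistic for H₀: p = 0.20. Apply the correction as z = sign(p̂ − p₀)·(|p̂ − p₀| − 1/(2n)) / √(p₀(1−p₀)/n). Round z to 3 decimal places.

p̂ = 33/327 = 0.10092. p̂ − p₀ = -0.099083.
1/(2n) = 0.001529.
Corrected numerator: |-0.099083| − 0.001529 = 0.097554.
SE₀ = √(0.20·0.80/327) = 0.022120.
z = (−)0.097554/0.022120 = -4.410.

z = -4.410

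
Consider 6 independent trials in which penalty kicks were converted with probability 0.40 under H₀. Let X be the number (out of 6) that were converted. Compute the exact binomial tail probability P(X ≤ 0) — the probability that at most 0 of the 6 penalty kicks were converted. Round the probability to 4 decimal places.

X is binomial with n = 6 and p = 0.40.
P(X ≤ 0) = C(6,0)·0.40^0·0.60^6.
= 0.046656 = 0.0467.

P = 0.0467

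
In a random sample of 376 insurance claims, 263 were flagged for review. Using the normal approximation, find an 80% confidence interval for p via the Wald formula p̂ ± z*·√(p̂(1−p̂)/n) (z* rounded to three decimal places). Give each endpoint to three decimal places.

Sample proportion p̂ = 263/376 = 0.69947.
Standard error of p̂: √(0.210212/376) = √0.000559076 = 0.023645.
The 80% critical value is z* = 1.282.
Margin = 1.282·0.023645 = 0.03031.
So the interval runs from 0.669 to 0.730.

(0.669, 0.730)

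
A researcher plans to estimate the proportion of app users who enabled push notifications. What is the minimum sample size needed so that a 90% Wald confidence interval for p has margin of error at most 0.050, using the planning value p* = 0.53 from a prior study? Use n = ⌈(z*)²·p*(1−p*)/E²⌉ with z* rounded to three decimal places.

n = 270

z* = 1.645 at the 90% level.
p*(1−p*) = 0.2491.
Required n before rounding: 2.706025 × 0.2491 / 0.050² = 269.628.
Rounding up, n = 270.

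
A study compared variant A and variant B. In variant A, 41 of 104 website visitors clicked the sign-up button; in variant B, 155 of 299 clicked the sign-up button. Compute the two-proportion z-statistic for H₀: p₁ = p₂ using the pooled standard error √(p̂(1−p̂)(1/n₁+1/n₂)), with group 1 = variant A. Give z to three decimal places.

z = -2.182

p̂₁ = 41/104 = 0.39423, p̂₂ = 155/299 = 0.51839.
Pooled p̂ = (41+155)/(104+299) = 196/403 = 0.48635.
SE = √[p̂(1−p̂)(1/n₁+1/n₂)] = √[0.48635·0.51365·(1/104+1/299)] ≈ 0.056899.
z = (p̂₁ − p̂₂)/SE = (0.39423 − 0.51839)/0.056899 = -0.12416/0.056899 = -2.182.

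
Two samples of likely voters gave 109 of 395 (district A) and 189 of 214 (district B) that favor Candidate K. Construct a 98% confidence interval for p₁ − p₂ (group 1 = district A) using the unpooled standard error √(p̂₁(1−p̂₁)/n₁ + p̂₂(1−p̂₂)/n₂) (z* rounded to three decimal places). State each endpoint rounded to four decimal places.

p̂₁ = 0.27595, p̂₂ = 0.88318, so the observed difference is -0.60723.
SE = √(0.000505826 + 0.000482126) = √0.000987952 = 0.031432.
z* = 2.326 at the 98% level. Margin = 2.326·0.031432 = 0.07311.
So the interval runs from -0.6803 to -0.5341.

(-0.6803, -0.5341)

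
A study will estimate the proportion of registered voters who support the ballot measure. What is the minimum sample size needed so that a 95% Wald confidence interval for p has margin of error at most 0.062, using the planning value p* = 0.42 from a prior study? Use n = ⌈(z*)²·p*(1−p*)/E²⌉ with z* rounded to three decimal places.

n = 244

z* = 1.960 at the 95% level.
p*(1−p*) = 0.2436.
(z*)²·p*(1−p*)/E² = 3.841600·0.2436/0.003844 = 243.448.
⌈243.448⌉ = 244.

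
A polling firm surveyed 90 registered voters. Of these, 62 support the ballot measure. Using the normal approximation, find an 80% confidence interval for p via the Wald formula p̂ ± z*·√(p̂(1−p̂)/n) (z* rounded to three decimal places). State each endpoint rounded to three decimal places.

p̂ = 62/90 = 0.68889.
SE(p̂) = √(0.68889·0.31111/90) = 0.048799.
The 80% critical value is z* = 1.282.
Margin = 1.282·0.048799 = 0.06256.
CI: 0.68889 ± 0.06256 = (0.626, 0.751).

(0.626, 0.751)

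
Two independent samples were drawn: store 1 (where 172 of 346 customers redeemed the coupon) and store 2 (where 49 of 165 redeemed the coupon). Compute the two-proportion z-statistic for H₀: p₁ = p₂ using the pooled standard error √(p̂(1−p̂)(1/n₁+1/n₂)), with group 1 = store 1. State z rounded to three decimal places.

z = 4.270

Sample proportions: p̂₁ = 172/346 = 0.49711 and p̂₂ = 49/165 = 0.29697.
Pooled p̂ = (172+49)/(346+165) = 221/511 = 0.43249.
Pooled SE = √[0.2454418·0.00895078] ≈ 0.046871.
z = (p̂₁ − p̂₂)/SE = (0.49711 − 0.29697)/0.046871 = 0.20014/0.046871 = 4.270.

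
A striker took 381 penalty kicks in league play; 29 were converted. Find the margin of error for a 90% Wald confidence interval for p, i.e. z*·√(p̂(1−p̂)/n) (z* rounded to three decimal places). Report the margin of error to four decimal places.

ME = 0.0223

Sample proportion p̂ = 29/381 = 0.07612.
SE = √(p̂(1−p̂)/n) = √(0.070322/381) = 0.013586.
The 90% critical value is z* = 1.645.
So ME = 0.0223.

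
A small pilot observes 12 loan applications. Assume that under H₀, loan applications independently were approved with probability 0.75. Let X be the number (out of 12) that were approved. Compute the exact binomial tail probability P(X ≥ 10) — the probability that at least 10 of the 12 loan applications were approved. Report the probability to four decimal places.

X is binomial with n = 12 and p = 0.75.
P(X ≥ 10) = C(12,10)·0.75^10·0.25^2 + C(12,11)·0.75^11·0.25^1 + C(12,12)·0.75^12·0.25^0.
= 0.232293 + 0.126705 + 0.031676 = 0.3907.

P = 0.3907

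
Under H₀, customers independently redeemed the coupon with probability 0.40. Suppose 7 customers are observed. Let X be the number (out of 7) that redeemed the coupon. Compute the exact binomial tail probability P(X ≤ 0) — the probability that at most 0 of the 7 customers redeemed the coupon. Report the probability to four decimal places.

X ~ Binomial(n=7, p=0.40).
P(X ≤ 0) = C(7,0)·0.40^0·0.60^7.
= 0.027994 = 0.0280.

P = 0.0280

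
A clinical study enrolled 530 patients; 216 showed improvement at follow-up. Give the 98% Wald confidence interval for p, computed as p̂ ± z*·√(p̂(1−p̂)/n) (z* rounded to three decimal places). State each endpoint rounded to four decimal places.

With x = 216 successes in n = 530, p̂ = 0.40755.
SE(p̂) = √(0.40755·0.59245/530) = 0.021344.
The 98% critical value is z* = 2.326.
Margin = 2.326·0.021344 = 0.04965.
So the interval runs from 0.3579 to 0.4572.

(0.3579, 0.4572)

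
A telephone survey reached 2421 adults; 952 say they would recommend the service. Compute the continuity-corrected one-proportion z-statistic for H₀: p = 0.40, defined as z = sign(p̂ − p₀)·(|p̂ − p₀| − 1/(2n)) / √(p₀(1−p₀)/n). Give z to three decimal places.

With x = 952 successes in n = 2421, p̂ = 0.39323. p̂ − p₀ = -0.006774.
1/(2n) = 0.000207.
Corrected numerator: |-0.006774| − 0.000207 = 0.006567.
Null standard error: √(0.40·0.60/2421) = √0.000099133 = 0.009957.
z = −0.006567/0.009957 = -0.660.

z = -0.660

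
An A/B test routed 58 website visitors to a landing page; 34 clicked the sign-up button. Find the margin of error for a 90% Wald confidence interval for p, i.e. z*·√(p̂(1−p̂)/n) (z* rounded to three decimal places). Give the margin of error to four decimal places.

ME = 0.1064

With x = 34 successes in n = 58, p̂ = 0.58621.
SE(p̂) = √(0.58621·0.41379/58) = 0.064670.
The 90% critical value is z* = 1.645.
ME = 1.645·0.064670 = 0.1064.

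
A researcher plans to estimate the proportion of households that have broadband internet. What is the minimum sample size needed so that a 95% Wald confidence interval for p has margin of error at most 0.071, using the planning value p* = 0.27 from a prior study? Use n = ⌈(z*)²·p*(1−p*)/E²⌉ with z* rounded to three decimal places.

n = 151

For 95% confidence, z* = 1.960.
p*(1−p*) = 0.27·0.73 = 0.1971.
(z*)²·p*(1−p*)/E² = 3.841600·0.1971/0.005041 = 150.204.
Rounding up, n = 151.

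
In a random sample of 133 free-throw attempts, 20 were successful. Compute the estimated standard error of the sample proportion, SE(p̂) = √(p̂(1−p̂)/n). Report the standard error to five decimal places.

SE = 0.03099

Sample proportion p̂ = 20/133 = 0.15038.
p̂(1−p̂) = 0.127766.
Dividing by n and taking the root: √0.000960647 = 0.03099.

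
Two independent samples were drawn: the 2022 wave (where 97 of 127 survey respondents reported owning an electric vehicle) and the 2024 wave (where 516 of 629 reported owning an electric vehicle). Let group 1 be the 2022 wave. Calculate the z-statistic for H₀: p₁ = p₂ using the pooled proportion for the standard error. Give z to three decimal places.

p̂₁ = 97/127 = 0.76378, p̂₂ = 516/629 = 0.82035.
Pooled p̂ = (97+516)/(127+629) = 613/756 = 0.81085.
Pooled SE = √[0.1533744·0.00946384] ≈ 0.038099.
z = -0.05657/0.038099 = -1.485.

z = -1.485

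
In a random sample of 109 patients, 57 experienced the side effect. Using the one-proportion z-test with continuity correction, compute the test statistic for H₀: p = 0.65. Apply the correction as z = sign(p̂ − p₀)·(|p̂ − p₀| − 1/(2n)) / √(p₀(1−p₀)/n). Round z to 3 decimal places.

With x = 57 successes in n = 109, p̂ = 0.52294. p̂ − p₀ = -0.127064.
1/(2n) = 0.004587.
Corrected numerator: |-0.127064| − 0.004587 = 0.122477.
Under H₀, SE = √(p₀(1−p₀)/n) = √(0.65·0.35/109) = √0.002087156 = 0.045685.
z = (−)0.122477/0.045685 = -2.681.

z = -2.681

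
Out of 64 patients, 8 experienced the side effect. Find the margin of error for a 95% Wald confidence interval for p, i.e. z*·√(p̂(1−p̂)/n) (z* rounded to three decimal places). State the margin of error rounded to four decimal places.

The sample proportion is 8/64 = 0.12500.
SE(p̂) = √(0.12500·0.87500/64) = 0.041340.
For 95% confidence, z* = 1.960.
So ME = 0.0810.

ME = 0.0810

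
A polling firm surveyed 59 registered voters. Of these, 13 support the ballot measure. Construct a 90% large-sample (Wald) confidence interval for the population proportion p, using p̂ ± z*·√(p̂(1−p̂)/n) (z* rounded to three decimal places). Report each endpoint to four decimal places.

(0.1316, 0.3091)

With x = 13 successes in n = 59, p̂ = 0.22034.
Standard error of p̂: √(0.171790/59) = √0.002911690 = 0.053960.
z* = 1.645 at the 90% level.
Margin = 1.645·0.053960 = 0.08876.
CI: 0.22034 ± 0.08876 = (0.1316, 0.3091).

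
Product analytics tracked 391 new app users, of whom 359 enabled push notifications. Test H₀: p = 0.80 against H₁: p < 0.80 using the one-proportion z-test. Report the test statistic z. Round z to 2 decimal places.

z = 5.84

The sample proportion is 359/391 = 0.91816.
SE₀ = √(0.80·0.20/391) = 0.020229.
Test statistic: z = 0.11816/0.020229 = 5.84.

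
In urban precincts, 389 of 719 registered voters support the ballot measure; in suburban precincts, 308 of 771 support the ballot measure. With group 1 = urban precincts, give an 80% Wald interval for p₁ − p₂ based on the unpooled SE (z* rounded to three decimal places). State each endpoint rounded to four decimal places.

p̂₁ = 389/719 = 0.54103, p̂₂ = 308/771 = 0.39948; p̂₁ − p̂₂ = 0.14155.
Unpooled SE = √(p̂₁(1−p̂₁)/n₁ + p̂₂(1−p̂₂)/n₂) = √(0.000345364 + 0.000311149) = 0.025623.
z* = 1.282 at the 80% level. Margin = 1.282·0.025623 = 0.03285.
So the interval runs from 0.1087 to 0.1744.

(0.1087, 0.1744)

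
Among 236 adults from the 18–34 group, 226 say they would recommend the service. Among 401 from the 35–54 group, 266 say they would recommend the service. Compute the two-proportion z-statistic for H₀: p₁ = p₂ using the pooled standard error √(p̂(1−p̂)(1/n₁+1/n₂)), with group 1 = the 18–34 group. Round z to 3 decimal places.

z = 8.555

p̂₁ = 226/236 = 0.95763, p̂₂ = 266/401 = 0.66334.
Pooled p̂ = (226+266)/(236+401) = 492/637 = 0.77237.
SE = √[p̂(1−p̂)(1/n₁+1/n₂)] = √[0.77237·0.22763·(1/236+1/401)] ≈ 0.034401.
z = 0.29429/0.034401 = 8.555.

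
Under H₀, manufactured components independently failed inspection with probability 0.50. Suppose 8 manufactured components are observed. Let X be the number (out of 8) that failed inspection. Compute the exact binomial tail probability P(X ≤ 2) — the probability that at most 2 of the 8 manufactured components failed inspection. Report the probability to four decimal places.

X is binomial with n = 8 and p = 0.50.
P(X ≤ 2) = C(8,0)·0.50^0·0.50^8 + C(8,1)·0.50^1·0.50^7 + C(8,2)·0.50^2·0.50^6.
= 0.003906 + 0.031250 + 0.109375 = 0.1445.

P = 0.1445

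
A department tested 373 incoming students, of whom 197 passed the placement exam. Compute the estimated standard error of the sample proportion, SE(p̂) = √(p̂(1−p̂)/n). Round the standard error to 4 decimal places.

SE = 0.0258

With x = 197 successes in n = 373, p̂ = 0.52815.
p̂(1−p̂) = 0.52815·0.47185 = 0.249208.
Dividing by n and taking the root: √0.000668118 = 0.0258.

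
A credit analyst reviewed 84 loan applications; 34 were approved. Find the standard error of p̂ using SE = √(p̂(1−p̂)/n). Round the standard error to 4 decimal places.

The sample proportion is 34/84 = 0.40476.
p̂(1−p̂) = 0.240929.
SE = √(0.240929/84) = √0.002868202 = 0.0536.

SE = 0.0536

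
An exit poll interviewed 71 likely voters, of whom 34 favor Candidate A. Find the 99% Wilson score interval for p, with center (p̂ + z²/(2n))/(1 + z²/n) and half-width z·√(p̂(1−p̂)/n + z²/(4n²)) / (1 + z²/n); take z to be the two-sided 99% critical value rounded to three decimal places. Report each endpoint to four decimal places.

(0.3346, 0.6267)

Here p̂ = 34/71 = 0.47887 and z = 2.576 (z² = 6.635776).
1 + z²/n = 1.093462.
Center = (0.47887 + 0.046731)/1.093462 = 0.48068.
Radicand: p̂(1−p̂)/n + z²/(4n²) = 0.003514840 + 0.000329090 = 0.003843930.
Half-width = 2.576·√0.003843930/1.093462 = 0.14606.
So the interval runs from 0.3346 to 0.6267.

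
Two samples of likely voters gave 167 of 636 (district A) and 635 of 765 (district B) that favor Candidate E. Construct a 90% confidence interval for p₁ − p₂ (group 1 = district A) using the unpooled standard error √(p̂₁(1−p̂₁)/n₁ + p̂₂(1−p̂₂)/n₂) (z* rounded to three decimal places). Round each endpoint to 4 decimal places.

(-0.6039, -0.5311)

p̂₁ = 0.26258, p̂₂ = 0.83007, so the observed difference is -0.56749.
Unpooled SE = √(p̂₁(1−p̂₁)/n₁ + p̂₂(1−p̂₂)/n₂) = √(0.000304451 + 0.000184388) = 0.022110.
For 90% confidence, z* = 1.645. Margin of error = 0.03637.
Interval: -0.56749 ± 0.03637 → (-0.6039, -0.5311).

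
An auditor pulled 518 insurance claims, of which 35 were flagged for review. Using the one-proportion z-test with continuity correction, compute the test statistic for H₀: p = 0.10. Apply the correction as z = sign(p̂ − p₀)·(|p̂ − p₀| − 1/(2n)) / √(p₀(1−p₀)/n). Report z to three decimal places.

p̂ = 35/518 = 0.06757. p̂ − p₀ = -0.032432.
Continuity correction 1/(2n) = 1/1036 = 0.000965.
Corrected numerator: |-0.032432| − 0.000965 = 0.031467.
SE₀ = √(0.10·0.90/518) = 0.013181.
z = −0.031467/0.013181 = -2.387.

z = -2.387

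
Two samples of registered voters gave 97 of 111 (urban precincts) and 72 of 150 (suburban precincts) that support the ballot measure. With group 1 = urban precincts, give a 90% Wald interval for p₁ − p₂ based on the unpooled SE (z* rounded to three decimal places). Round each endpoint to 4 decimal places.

(0.3091, 0.4787)

p̂₁ = 97/111 = 0.87387, p̂₂ = 72/150 = 0.48000; p̂₁ − p̂₂ = 0.39387.
Unpooled SE = √(p̂₁(1−p̂₁)/n₁ + p̂₂(1−p̂₂)/n₂) = √(0.000992958 + 0.001664000) = 0.051546.
For 90% confidence, z* = 1.645. Margin of error = 0.08479.
CI: 0.39387 ± 0.08479 = (0.3091, 0.4787).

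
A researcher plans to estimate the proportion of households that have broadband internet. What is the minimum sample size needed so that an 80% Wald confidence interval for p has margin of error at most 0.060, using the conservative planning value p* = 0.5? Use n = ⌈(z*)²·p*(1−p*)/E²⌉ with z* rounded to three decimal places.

z* = 1.282 at the 80% level.
p*(1−p*) = 0.2500.
Required n before rounding: 1.643524 × 0.2500 / 0.060² = 114.134.
⌈114.134⌉ = 115.

n = 115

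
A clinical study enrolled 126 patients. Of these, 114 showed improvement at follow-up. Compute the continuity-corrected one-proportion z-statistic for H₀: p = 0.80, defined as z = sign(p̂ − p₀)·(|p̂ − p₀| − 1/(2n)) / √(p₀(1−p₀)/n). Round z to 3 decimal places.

z = 2.829

The sample proportion is 114/126 = 0.90476. p̂ − p₀ = 0.104762.
1/(2n) = 0.003968.
Corrected numerator: |0.104762| − 0.003968 = 0.100794.
Under H₀, SE = √(p₀(1−p₀)/n) = √(0.80·0.20/126) = √0.001269841 = 0.035635.
z = (+)0.100794/0.035635 = 2.829.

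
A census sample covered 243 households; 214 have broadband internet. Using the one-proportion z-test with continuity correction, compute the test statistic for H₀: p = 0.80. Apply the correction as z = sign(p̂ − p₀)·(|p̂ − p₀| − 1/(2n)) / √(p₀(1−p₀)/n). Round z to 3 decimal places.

With x = 214 successes in n = 243, p̂ = 0.88066. p̂ − p₀ = 0.080658.
1/(2n) = 0.002058.
Corrected numerator: |0.080658| − 0.002058 = 0.078600.
Null standard error: √(0.80·0.20/243) = √0.000658436 = 0.025660.
z = +0.078600/0.025660 = 3.063.

z = 3.063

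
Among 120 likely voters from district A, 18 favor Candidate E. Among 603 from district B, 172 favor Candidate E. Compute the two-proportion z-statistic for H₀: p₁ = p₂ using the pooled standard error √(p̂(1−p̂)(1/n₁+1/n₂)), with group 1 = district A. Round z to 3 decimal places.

Sample proportions: p̂₁ = 18/120 = 0.15000 and p̂₂ = 172/603 = 0.28524.
Pooled p̂ = (18+172)/(120+603) = 190/723 = 0.26279.
Pooled SE = √[0.1937333·0.00999171] ≈ 0.043997.
z = -0.13524/0.043997 = -3.074.

z = -3.074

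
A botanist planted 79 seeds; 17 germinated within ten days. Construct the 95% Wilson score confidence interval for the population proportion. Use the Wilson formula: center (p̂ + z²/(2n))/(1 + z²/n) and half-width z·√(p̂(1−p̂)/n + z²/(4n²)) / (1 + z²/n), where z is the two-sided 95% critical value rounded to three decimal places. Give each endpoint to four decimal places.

(0.1389, 0.3179)

p̂ = 17/79 = 0.21519; z = 1.960, so z² = 3.841600.
Denominator 1 + z²/n = 1 + 3.841600/79 = 1.048628.
Center = (0.21519 + 0.024314)/1.048628 = 0.22840.
Radicand: p̂(1−p̂)/n + z²/(4n²) = 0.002137762 + 0.000153886 = 0.002291648.
Half-width = z·√(radicand)/denom = 1.960·0.047871/1.048628 = 0.08948.
Interval: 0.22840 ± 0.08948 → (0.1389, 0.3179).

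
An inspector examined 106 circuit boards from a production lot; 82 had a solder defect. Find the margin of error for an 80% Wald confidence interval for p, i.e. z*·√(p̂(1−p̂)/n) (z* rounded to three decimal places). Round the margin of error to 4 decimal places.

p̂ = 82/106 = 0.77358.
SE(p̂) = √(0.77358·0.22642/106) = 0.040649.
The 80% critical value is z* = 1.282.
So ME = 0.0521.

ME = 0.0521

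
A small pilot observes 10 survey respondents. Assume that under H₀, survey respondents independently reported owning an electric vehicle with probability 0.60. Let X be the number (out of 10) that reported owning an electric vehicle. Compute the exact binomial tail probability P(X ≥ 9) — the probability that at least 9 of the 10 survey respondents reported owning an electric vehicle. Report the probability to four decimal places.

X ~ Binomial(n=10, p=0.60).
P(X ≥ 9) = C(10,9)·0.60^9·0.40^1 + C(10,10)·0.60^10·0.40^0.
= 0.040311 + 0.006047 = 0.0464.

P = 0.0464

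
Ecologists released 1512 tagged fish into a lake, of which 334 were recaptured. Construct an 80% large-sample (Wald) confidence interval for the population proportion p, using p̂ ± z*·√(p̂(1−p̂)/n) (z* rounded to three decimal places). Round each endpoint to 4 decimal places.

Sample proportion p̂ = 334/1512 = 0.22090.
SE(p̂) = √(0.22090·0.77910/1512) = 0.010669.
z* = 1.282 at the 80% level.
Margin of error: 1.282 × 0.010669 = 0.01368.
So the interval runs from 0.2072 to 0.2346.

(0.2072, 0.2346)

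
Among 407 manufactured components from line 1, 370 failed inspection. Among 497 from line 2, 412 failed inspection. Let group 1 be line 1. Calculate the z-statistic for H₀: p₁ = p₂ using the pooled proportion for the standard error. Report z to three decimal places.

z = 3.508

p̂₁ = 370/407 = 0.90909, p̂₂ = 412/497 = 0.82897.
Pooled p̂ = (370+412)/(407+497) = 782/904 = 0.86504.
SE = √[p̂(1−p̂)(1/n₁+1/n₂)] = √[0.86504·0.13496·(1/407+1/497)] ≈ 0.022841.
z = (p̂₁ − p̂₂)/SE = (0.90909 − 0.82897)/0.022841 = 0.08012/0.022841 = 3.508.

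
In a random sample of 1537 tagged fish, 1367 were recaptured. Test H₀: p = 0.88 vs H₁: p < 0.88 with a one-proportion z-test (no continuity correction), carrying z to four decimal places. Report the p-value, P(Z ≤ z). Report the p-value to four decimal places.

p-value = 0.8715

With x = 1367 successes in n = 1537, p̂ = 0.88939.
Null standard error: √(0.88·0.12/1537) = √0.000068705 = 0.008289.
z = (p̂ − p₀)/SE = (1367/1537 − 0.88)/0.008289 ≈ 1.1334.
p-value = P(Z ≤ z) with z = 1.1334 → 0.8715.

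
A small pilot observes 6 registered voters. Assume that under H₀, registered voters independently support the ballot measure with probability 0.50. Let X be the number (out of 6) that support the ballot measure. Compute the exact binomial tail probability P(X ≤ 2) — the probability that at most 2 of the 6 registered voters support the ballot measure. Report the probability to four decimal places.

P = 0.3438

X ~ Binomial(n=6, p=0.50).
P(X ≤ 2) = C(6,0)·0.50^0·0.50^6 + C(6,1)·0.50^1·0.50^5 + C(6,2)·0.50^2·0.50^4.
= 0.015625 + 0.093750 + 0.234375 = 0.3438.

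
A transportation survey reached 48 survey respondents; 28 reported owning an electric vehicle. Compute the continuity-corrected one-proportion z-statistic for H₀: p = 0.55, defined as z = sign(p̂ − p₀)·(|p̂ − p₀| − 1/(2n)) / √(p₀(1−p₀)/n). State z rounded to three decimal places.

Sample proportion p̂ = 28/48 = 0.58333. p̂ − p₀ = 0.033333.
Continuity correction 1/(2n) = 1/96 = 0.010417.
Corrected numerator: |0.033333| − 0.010417 = 0.022916.
Under H₀, SE = √(p₀(1−p₀)/n) = √(0.55·0.45/48) = √0.005156250 = 0.071807.
z = +0.022916/0.071807 = 0.319.

z = 0.319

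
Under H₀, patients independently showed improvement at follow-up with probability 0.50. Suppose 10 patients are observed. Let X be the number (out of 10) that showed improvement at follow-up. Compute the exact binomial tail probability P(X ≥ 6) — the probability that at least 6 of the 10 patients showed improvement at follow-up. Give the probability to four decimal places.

X ~ Binomial(n=10, p=0.50).
P(X ≥ 6) = Σ_{j=6}^{10} C(10,j)·0.50^j·0.50^{10−j}.
= 0.205078 + 0.117188 + 0.043945 + 0.009766 + 0.000977 = 0.3770.

P = 0.3770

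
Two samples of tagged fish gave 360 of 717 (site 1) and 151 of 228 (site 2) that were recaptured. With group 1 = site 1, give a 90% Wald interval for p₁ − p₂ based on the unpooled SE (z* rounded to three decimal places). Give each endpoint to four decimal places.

p̂₁ = 0.50209, p̂₂ = 0.66228, so the observed difference is -0.16019.
SE = √(0.000348669 + 0.000980987) = √0.001329656 = 0.036464.
z* = 1.645 at the 90% level. Margin of error = 0.05998.
CI: -0.16019 ± 0.05998 = (-0.2202, -0.1002).

(-0.2202, -0.1002)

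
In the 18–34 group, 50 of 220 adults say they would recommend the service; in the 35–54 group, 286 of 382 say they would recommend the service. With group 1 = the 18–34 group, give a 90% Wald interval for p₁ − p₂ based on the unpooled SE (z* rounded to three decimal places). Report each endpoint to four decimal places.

p̂₁ = 0.22727, p̂₂ = 0.74869, so the observed difference is -0.52142.
Unpooled SE = √(p̂₁(1−p̂₁)/n₁ + p̂₂(1−p̂₂)/n₂) = √(0.000798272 + 0.000492546) = 0.035928.
z* = 1.645 at the 90% level. Margin of error = 0.05910.
So the interval runs from -0.5805 to -0.4623.

(-0.5805, -0.4623)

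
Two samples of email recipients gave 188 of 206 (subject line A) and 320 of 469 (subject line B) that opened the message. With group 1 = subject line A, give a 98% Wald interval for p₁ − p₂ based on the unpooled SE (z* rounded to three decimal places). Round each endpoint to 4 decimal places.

p̂₁ = 0.91262, p̂₂ = 0.68230, so the observed difference is 0.23032.
Unpooled SE = √(p̂₁(1−p̂₁)/n₁ + p̂₂(1−p̂₂)/n₂) = √(0.000387105 + 0.000462187) = 0.029143.
For 98% confidence, z* = 2.326. Margin = 2.326·0.029143 = 0.06779.
CI: 0.23032 ± 0.06779 = (0.1625, 0.2981).

(0.1625, 0.2981)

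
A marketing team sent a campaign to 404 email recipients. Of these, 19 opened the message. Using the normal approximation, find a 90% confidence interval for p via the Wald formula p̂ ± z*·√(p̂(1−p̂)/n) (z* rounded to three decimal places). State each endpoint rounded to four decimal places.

The sample proportion is 19/404 = 0.04703.
SE = √(p̂(1−p̂)/n) = √(0.044818/404) = 0.010533.
z* = 1.645 at the 90% level.
Margin of error: 1.645 × 0.010533 = 0.01733.
CI: 0.04703 ± 0.01733 = (0.0297, 0.0644).

(0.0297, 0.0644)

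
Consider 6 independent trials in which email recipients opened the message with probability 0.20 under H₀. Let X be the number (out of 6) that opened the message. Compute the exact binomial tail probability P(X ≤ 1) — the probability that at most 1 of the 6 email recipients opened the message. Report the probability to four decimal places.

X ~ Binomial(n=6, p=0.20).
P(X ≤ 1) = C(6,0)·0.20^0·0.80^6 + C(6,1)·0.20^1·0.80^5.
= 0.262144 + 0.393216 = 0.6554.

P = 0.6554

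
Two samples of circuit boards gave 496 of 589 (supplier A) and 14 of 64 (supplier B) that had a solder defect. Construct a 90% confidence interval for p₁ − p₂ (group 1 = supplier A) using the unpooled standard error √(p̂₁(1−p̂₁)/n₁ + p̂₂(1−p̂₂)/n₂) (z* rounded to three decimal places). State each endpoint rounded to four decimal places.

p̂₁ = 496/589 = 0.84211, p̂₂ = 14/64 = 0.21875; p̂₁ − p̂₂ = 0.62336.
Unpooled SE = √(p̂₁(1−p̂₁)/n₁ + p̂₂(1−p̂₂)/n₂) = √(0.000225745 + 0.002670288) = 0.053815.
The 90% critical value is z* = 1.645. Margin of error = 0.08853.
Interval: 0.62336 ± 0.08853 → (0.5348, 0.7119).

(0.5348, 0.7119)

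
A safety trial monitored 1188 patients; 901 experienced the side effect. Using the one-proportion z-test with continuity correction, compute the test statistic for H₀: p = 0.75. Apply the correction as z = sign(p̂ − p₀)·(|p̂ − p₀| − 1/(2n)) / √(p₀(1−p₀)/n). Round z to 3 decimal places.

z = 0.637

The sample proportion is 901/1188 = 0.75842. p̂ − p₀ = 0.008418.
Continuity correction 1/(2n) = 1/2376 = 0.000421.
Corrected numerator: |0.008418| − 0.000421 = 0.007997.
SE₀ = √(0.75·0.25/1188) = 0.012563.
z = +0.007997/0.012563 = 0.637.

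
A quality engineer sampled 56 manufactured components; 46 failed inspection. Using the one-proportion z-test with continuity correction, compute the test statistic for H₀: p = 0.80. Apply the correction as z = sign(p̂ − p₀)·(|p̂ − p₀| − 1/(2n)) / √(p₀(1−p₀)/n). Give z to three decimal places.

z = 0.234

The sample proportion is 46/56 = 0.82143. p̂ − p₀ = 0.021429.
Continuity correction 1/(2n) = 1/112 = 0.008929.
Corrected numerator: |0.021429| − 0.008929 = 0.012500.
SE₀ = √(0.80·0.20/56) = 0.053452.
z = (+)0.012500/0.053452 = 0.234.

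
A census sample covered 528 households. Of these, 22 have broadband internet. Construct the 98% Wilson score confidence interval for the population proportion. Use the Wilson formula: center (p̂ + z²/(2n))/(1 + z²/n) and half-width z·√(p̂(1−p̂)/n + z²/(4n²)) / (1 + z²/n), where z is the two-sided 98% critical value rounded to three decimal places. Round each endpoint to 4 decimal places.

(0.0257, 0.0670)

p̂ = 22/528 = 0.04167; z = 2.326, so z² = 5.410276.
1 + z²/n = 1.010247.
Center = (0.04167 + 0.005123)/1.010247 = 0.04632.
Radicand: p̂(1−p̂)/n + z²/(4n²) = 0.000075626 + 0.000004852 = 0.000080478.
Half-width = 2.326·√0.000080478/1.010247 = 0.02065.
Interval: 0.04632 ± 0.02065 → (0.0257, 0.0670).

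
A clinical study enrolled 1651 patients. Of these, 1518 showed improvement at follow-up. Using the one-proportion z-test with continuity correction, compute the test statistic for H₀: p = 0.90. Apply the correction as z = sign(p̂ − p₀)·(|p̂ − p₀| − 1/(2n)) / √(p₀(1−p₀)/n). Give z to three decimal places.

The sample proportion is 1518/1651 = 0.91944. p̂ − p₀ = 0.019443.
Continuity correction 1/(2n) = 1/3302 = 0.000303.
Corrected numerator: |0.019443| − 0.000303 = 0.019140.
Under H₀, SE = √(p₀(1−p₀)/n) = √(0.90·0.10/1651) = √0.000054512 = 0.007383.
z = (+)0.019140/0.007383 = 2.592.

z = 2.592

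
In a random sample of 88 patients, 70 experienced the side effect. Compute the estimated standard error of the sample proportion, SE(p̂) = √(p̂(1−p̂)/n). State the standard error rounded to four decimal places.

With x = 70 successes in n = 88, p̂ = 0.79545.
p̂(1−p̂) = 0.162709.
SE = √(0.162709/88) = √0.001848966 = 0.0430.

SE = 0.0430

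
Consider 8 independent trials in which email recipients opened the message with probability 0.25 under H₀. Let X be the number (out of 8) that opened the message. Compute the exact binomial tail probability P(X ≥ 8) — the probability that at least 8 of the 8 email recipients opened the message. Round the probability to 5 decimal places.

X ~ Binomial(n=8, p=0.25).
P(X ≥ 8) = C(8,8)·0.25^8·0.75^0.
= 0.000015 = 0.00002.

P = 0.00002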